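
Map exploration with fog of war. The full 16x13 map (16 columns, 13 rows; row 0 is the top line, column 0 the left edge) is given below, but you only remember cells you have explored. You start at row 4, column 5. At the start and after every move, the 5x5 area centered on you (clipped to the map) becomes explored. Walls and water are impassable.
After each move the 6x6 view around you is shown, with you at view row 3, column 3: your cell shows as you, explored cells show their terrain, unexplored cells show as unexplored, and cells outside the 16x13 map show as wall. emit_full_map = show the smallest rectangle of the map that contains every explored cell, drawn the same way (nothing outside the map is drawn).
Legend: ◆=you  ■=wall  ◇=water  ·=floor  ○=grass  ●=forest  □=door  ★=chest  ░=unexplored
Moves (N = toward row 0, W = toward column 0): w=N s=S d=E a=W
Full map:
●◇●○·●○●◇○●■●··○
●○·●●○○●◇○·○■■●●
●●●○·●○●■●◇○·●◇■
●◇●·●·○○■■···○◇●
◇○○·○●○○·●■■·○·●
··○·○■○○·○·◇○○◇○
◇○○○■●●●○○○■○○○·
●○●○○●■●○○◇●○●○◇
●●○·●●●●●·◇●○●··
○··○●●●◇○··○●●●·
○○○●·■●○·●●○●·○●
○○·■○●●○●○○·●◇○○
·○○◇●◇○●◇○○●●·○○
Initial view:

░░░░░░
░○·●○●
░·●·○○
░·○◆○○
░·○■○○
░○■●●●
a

░░░░░░
░●○·●○
░●·●·○
░○·◆●○
░○·○■○
░○○■●●

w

░░░░░░
░·●●○○
░●○·●○
░●·◆·○
░○·○●○
░○·○■○

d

░░░░░░
·●●○○●
●○·●○●
●·●◆○○
○·○●○○
○·○■○○

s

·●●○○●
●○·●○●
●·●·○○
○·○◆○○
○·○■○○
○○■●●●

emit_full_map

·●●○○●
●○·●○●
●·●·○○
○·○◆○○
○·○■○○
○○■●●●

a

░·●●○○
░●○·●○
░●·●·○
░○·◆●○
░○·○■○
░○○■●●

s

░●○·●○
░●·●·○
░○·○●○
░○·◆■○
░○○■●●
░●○○●■

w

░·●●○○
░●○·●○
░●·●·○
░○·◆●○
░○·○■○
░○○■●●

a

░░·●●○
░●●○·●
░◇●·●·
░○○◆○●
░·○·○■
░○○○■●

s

░●●○·●
░◇●·●·
░○○·○●
░·○◆○■
░○○○■●
░○●○○●

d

●●○·●○
◇●·●·○
○○·○●○
·○·◆■○
○○○■●●
○●○○●■

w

░·●●○○
●●○·●○
◇●·●·○
○○·◆●○
·○·○■○
○○○■●●


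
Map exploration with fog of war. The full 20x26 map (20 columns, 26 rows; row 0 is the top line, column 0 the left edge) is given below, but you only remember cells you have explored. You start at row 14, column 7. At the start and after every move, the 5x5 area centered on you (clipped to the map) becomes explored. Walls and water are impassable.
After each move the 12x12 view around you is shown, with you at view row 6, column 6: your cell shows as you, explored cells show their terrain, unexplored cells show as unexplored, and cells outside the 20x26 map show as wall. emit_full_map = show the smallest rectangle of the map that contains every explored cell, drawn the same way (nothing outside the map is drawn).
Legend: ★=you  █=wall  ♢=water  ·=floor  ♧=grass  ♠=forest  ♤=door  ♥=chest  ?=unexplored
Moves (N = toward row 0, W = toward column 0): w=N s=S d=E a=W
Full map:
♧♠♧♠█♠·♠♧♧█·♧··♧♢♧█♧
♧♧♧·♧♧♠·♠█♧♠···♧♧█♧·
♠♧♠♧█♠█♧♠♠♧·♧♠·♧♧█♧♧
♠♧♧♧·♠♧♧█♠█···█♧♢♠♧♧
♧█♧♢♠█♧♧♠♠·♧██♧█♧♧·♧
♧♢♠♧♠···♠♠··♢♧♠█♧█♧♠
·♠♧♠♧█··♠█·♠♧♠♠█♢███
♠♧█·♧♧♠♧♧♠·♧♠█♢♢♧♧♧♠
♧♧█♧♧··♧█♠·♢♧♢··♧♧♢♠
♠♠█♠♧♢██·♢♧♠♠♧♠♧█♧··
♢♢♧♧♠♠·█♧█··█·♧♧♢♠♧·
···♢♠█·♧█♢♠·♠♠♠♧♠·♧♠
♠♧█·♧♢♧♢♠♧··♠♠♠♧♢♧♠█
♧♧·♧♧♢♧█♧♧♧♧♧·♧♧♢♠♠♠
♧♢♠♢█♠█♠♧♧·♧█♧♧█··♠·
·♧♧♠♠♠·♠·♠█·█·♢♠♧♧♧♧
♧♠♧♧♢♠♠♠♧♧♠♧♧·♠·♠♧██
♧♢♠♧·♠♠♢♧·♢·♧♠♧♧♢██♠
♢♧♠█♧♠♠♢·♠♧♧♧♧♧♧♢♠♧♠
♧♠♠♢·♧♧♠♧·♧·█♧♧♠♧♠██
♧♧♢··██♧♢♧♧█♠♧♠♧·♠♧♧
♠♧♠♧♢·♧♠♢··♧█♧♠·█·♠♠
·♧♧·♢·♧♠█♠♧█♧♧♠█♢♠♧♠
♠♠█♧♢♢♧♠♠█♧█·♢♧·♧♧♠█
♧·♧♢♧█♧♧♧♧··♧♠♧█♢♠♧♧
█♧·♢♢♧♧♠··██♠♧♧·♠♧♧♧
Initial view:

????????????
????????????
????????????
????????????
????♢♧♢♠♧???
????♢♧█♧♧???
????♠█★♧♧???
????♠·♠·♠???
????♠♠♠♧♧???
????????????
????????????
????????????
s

????????????
????????????
????????????
????♢♧♢♠♧???
????♢♧█♧♧???
????♠█♠♧♧???
????♠·★·♠???
????♠♠♠♧♧???
????♠♠♢♧·???
????????????
????????????
????????????

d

????????????
????????????
????????????
???♢♧♢♠♧????
???♢♧█♧♧♧???
???♠█♠♧♧·???
???♠·♠★♠█???
???♠♠♠♧♧♠???
???♠♠♢♧·♢???
????????????
????????????
????????????

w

????????????
????????????
????????????
????????????
???♢♧♢♠♧·???
???♢♧█♧♧♧???
???♠█♠★♧·???
???♠·♠·♠█???
???♠♠♠♧♧♠???
???♠♠♢♧·♢???
????????????
????????????

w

????????????
????????????
????????????
????????????
????·♧█♢♠???
???♢♧♢♠♧·???
???♢♧█★♧♧???
???♠█♠♧♧·???
???♠·♠·♠█???
???♠♠♠♧♧♠???
???♠♠♢♧·♢???
????????????

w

????????????
????????????
????????????
????????????
????·█♧█·???
????·♧█♢♠???
???♢♧♢★♧·???
???♢♧█♧♧♧???
???♠█♠♧♧·???
???♠·♠·♠█???
???♠♠♠♧♧♠???
???♠♠♢♧·♢???

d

????????????
????????????
????????????
????????????
???·█♧█··???
???·♧█♢♠·???
??♢♧♢♠★··???
??♢♧█♧♧♧♧???
??♠█♠♧♧·♧???
??♠·♠·♠█????
??♠♠♠♧♧♠????
??♠♠♢♧·♢????

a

????????????
????????????
????????????
????????????
????·█♧█··??
????·♧█♢♠·??
???♢♧♢★♧··??
???♢♧█♧♧♧♧??
???♠█♠♧♧·♧??
???♠·♠·♠█???
???♠♠♠♧♧♠???
???♠♠♢♧·♢???

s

????????????
????????????
????????????
????·█♧█··??
????·♧█♢♠·??
???♢♧♢♠♧··??
???♢♧█★♧♧♧??
???♠█♠♧♧·♧??
???♠·♠·♠█???
???♠♠♠♧♧♠???
???♠♠♢♧·♢???
????????????

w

????????????
????????????
????????????
????????????
????·█♧█··??
????·♧█♢♠·??
???♢♧♢★♧··??
???♢♧█♧♧♧♧??
???♠█♠♧♧·♧??
???♠·♠·♠█???
???♠♠♠♧♧♠???
???♠♠♢♧·♢???

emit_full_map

?·█♧█··
?·♧█♢♠·
♢♧♢★♧··
♢♧█♧♧♧♧
♠█♠♧♧·♧
♠·♠·♠█?
♠♠♠♧♧♠?
♠♠♢♧·♢?

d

????????????
????????????
????????????
????????????
???·█♧█··???
???·♧█♢♠·???
??♢♧♢♠★··???
??♢♧█♧♧♧♧???
??♠█♠♧♧·♧???
??♠·♠·♠█????
??♠♠♠♧♧♠????
??♠♠♢♧·♢????

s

????????????
????????????
????????????
???·█♧█··???
???·♧█♢♠·???
??♢♧♢♠♧··???
??♢♧█♧★♧♧???
??♠█♠♧♧·♧???
??♠·♠·♠█·???
??♠♠♠♧♧♠????
??♠♠♢♧·♢????
????????????

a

????????????
????????????
????????????
????·█♧█··??
????·♧█♢♠·??
???♢♧♢♠♧··??
???♢♧█★♧♧♧??
???♠█♠♧♧·♧??
???♠·♠·♠█·??
???♠♠♠♧♧♠???
???♠♠♢♧·♢???
????????????

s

????????????
????????????
????·█♧█··??
????·♧█♢♠·??
???♢♧♢♠♧··??
???♢♧█♧♧♧♧??
???♠█♠★♧·♧??
???♠·♠·♠█·??
???♠♠♠♧♧♠???
???♠♠♢♧·♢???
????????????
????????????

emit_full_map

?·█♧█··
?·♧█♢♠·
♢♧♢♠♧··
♢♧█♧♧♧♧
♠█♠★♧·♧
♠·♠·♠█·
♠♠♠♧♧♠?
♠♠♢♧·♢?

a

????????????
????????????
?????·█♧█··?
?????·♧█♢♠·?
????♢♧♢♠♧··?
????♢♧█♧♧♧♧?
????♠█★♧♧·♧?
????♠·♠·♠█·?
????♠♠♠♧♧♠??
????♠♠♢♧·♢??
????????????
????????????

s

????????????
?????·█♧█··?
?????·♧█♢♠·?
????♢♧♢♠♧··?
????♢♧█♧♧♧♧?
????♠█♠♧♧·♧?
????♠·★·♠█·?
????♠♠♠♧♧♠??
????♠♠♢♧·♢??
????????????
????????????
????????????

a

????????????
??????·█♧█··
??????·♧█♢♠·
?????♢♧♢♠♧··
????♧♢♧█♧♧♧♧
????█♠█♠♧♧·♧
????♠♠★♠·♠█·
????♢♠♠♠♧♧♠?
????·♠♠♢♧·♢?
????????????
????????????
????????????

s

??????·█♧█··
??????·♧█♢♠·
?????♢♧♢♠♧··
????♧♢♧█♧♧♧♧
????█♠█♠♧♧·♧
????♠♠·♠·♠█·
????♢♠★♠♧♧♠?
????·♠♠♢♧·♢?
????♧♠♠♢·???
????????????
????????????
????????????

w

????????????
??????·█♧█··
??????·♧█♢♠·
?????♢♧♢♠♧··
????♧♢♧█♧♧♧♧
????█♠█♠♧♧·♧
????♠♠★♠·♠█·
????♢♠♠♠♧♧♠?
????·♠♠♢♧·♢?
????♧♠♠♢·???
????????????
????????????

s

??????·█♧█··
??????·♧█♢♠·
?????♢♧♢♠♧··
????♧♢♧█♧♧♧♧
????█♠█♠♧♧·♧
????♠♠·♠·♠█·
????♢♠★♠♧♧♠?
????·♠♠♢♧·♢?
????♧♠♠♢·???
????????????
????????????
????????????

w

????????????
??????·█♧█··
??????·♧█♢♠·
?????♢♧♢♠♧··
????♧♢♧█♧♧♧♧
????█♠█♠♧♧·♧
????♠♠★♠·♠█·
????♢♠♠♠♧♧♠?
????·♠♠♢♧·♢?
????♧♠♠♢·???
????????????
????????????


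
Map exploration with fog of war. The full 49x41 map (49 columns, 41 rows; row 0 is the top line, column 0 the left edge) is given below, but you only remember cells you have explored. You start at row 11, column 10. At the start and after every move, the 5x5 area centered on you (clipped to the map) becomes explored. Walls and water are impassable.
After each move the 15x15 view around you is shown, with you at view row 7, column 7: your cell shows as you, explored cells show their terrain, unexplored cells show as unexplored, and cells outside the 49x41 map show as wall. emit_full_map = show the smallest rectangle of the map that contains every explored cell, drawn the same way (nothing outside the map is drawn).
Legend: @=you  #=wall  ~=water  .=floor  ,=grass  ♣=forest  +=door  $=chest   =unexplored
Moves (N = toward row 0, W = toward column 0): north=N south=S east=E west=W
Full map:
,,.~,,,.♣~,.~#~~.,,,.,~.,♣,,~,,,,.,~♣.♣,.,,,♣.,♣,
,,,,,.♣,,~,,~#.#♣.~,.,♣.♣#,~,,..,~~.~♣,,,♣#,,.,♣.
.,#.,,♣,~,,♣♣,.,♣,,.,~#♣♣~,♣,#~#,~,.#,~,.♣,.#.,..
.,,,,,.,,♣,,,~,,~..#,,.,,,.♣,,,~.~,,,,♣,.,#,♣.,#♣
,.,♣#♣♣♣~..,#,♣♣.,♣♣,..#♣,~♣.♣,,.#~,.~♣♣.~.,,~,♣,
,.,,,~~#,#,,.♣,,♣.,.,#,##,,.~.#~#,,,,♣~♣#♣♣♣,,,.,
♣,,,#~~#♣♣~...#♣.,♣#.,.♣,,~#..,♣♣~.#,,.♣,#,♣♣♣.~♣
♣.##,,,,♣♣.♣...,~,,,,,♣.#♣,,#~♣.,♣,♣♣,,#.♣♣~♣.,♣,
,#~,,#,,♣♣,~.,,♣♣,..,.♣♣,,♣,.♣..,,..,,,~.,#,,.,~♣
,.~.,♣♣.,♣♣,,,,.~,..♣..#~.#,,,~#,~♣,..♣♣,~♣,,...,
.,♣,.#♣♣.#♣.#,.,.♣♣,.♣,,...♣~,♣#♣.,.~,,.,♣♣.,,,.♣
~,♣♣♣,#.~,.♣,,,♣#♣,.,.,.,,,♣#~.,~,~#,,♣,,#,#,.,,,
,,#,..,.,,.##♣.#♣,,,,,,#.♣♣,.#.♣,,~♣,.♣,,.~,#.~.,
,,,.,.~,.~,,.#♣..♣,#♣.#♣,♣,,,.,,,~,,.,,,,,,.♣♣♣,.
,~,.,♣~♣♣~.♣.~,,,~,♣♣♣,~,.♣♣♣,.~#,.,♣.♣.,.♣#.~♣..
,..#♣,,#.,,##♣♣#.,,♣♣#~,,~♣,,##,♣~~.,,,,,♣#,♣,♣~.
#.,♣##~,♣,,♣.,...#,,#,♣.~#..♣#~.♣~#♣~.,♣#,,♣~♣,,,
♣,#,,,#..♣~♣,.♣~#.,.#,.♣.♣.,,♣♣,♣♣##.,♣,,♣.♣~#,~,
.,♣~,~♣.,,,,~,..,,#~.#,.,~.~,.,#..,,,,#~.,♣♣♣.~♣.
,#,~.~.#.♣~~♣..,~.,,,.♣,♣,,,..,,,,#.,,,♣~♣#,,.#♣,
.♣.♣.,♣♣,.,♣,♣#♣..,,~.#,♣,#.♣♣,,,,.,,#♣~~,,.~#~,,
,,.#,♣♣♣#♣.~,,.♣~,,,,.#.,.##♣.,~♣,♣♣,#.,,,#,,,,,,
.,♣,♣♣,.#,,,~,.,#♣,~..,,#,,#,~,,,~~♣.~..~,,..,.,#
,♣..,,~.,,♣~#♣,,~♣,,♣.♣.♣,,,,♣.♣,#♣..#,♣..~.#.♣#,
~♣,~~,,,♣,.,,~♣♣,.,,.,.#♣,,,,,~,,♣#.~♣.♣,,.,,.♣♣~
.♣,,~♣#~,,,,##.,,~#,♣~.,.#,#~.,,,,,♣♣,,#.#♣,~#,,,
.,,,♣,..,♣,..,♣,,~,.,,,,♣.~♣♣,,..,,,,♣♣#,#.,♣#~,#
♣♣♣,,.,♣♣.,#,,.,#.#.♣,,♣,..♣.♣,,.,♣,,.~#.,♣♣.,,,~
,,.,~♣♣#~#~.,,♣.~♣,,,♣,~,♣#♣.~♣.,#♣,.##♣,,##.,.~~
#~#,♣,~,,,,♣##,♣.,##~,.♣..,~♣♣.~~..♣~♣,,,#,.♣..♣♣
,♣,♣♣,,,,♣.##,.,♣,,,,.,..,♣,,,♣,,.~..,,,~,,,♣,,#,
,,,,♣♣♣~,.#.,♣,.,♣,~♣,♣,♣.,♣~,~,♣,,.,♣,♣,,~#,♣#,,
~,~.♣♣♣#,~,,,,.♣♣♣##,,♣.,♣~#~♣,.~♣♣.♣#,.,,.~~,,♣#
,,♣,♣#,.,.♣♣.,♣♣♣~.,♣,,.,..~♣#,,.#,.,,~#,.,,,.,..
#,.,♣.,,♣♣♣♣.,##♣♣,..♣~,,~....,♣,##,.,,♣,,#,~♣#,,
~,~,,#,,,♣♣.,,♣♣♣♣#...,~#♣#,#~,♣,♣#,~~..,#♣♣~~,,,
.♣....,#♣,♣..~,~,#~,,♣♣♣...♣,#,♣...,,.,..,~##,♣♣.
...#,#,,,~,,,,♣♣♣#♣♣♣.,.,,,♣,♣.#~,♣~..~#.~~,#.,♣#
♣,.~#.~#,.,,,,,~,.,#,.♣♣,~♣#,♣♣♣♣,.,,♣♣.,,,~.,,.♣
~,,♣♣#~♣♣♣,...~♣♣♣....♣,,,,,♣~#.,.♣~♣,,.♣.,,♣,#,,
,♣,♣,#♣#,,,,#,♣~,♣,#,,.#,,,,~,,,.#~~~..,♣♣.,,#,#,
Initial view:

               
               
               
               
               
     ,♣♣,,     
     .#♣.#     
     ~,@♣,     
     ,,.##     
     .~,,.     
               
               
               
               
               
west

               
               
               
               
               
     .,♣♣,,    
     ♣.#♣.#    
     .~@.♣,    
     .,,.##    
     ,.~,,.    
               
               
               
               
               

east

               
               
               
               
               
    .,♣♣,,     
    ♣.#♣.#     
    .~,@♣,     
    .,,.##     
    ,.~,,.     
               
               
               
               
               

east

               
               
               
               
               
   .,♣♣,,,     
   ♣.#♣.#,     
   .~,.@,,     
   .,,.##♣     
   ,.~,,.#     
               
               
               
               
               

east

               
               
               
               
               
  .,♣♣,,,,     
  ♣.#♣.#,.     
  .~,.♣@,,     
  .,,.##♣.     
  ,.~,,.#♣     
               
               
               
               
               

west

               
               
               
               
               
   .,♣♣,,,,    
   ♣.#♣.#,.    
   .~,.@,,,    
   .,,.##♣.    
   ,.~,,.#♣    
               
               
               
               
               

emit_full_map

.,♣♣,,,,
♣.#♣.#,.
.~,.@,,,
.,,.##♣.
,.~,,.#♣

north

               
               
               
               
               
     ♣,~.,     
   .,♣♣,,,,    
   ♣.#♣@#,.    
   .~,.♣,,,    
   .,,.##♣.    
   ,.~,,.#♣    
               
               
               
               

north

               
               
               
               
               
     ♣.♣..     
     ♣,~.,     
   .,♣♣@,,,    
   ♣.#♣.#,.    
   .~,.♣,,,    
   .,,.##♣.    
   ,.~,,.#♣    
               
               
               

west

               
               
               
               
               
     ♣♣.♣..    
     ♣♣,~.,    
    .,♣@,,,,   
    ♣.#♣.#,.   
    .~,.♣,,,   
    .,,.##♣.   
    ,.~,,.#♣   
               
               
               

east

               
               
               
               
               
    ♣♣.♣..     
    ♣♣,~.,     
   .,♣♣@,,,    
   ♣.#♣.#,.    
   .~,.♣,,,    
   .,,.##♣.    
   ,.~,,.#♣    
               
               
               

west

               
               
               
               
               
     ♣♣.♣..    
     ♣♣,~.,    
    .,♣@,,,,   
    ♣.#♣.#,.   
    .~,.♣,,,   
    .,,.##♣.   
    ,.~,,.#♣   
               
               
               

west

               
               
               
               
               
     ,♣♣.♣..   
     ,♣♣,~.,   
     .,@♣,,,,  
     ♣.#♣.#,.  
     .~,.♣,,,  
     .,,.##♣.  
     ,.~,,.#♣  
               
               
               

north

               
               
               
               
               
     #♣♣~.     
     ,♣♣.♣..   
     ,♣@,~.,   
     .,♣♣,,,,  
     ♣.#♣.#,.  
     .~,.♣,,,  
     .,,.##♣.  
     ,.~,,.#♣  
               
               

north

               
               
               
               
               
     #,#,,     
     #♣♣~.     
     ,♣@.♣..   
     ,♣♣,~.,   
     .,♣♣,,,,  
     ♣.#♣.#,.  
     .~,.♣,,,  
     .,,.##♣.  
     ,.~,,.#♣  
               

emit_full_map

#,#,,   
#♣♣~.   
,♣@.♣.. 
,♣♣,~., 
.,♣♣,,,,
♣.#♣.#,.
.~,.♣,,,
.,,.##♣.
,.~,,.#♣


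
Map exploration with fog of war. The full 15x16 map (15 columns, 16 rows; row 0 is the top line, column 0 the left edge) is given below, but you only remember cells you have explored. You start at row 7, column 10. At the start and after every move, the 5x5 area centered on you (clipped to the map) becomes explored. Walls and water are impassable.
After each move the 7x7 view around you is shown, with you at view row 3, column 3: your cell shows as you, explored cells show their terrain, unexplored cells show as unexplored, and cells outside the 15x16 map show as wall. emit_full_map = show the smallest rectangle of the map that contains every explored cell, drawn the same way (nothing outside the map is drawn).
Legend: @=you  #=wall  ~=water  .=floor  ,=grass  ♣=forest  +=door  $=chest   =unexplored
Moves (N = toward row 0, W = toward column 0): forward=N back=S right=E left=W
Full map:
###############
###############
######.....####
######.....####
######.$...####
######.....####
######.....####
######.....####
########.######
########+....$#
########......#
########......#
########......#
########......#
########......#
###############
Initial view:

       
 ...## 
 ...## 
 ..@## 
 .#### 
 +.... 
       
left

       
 ....##
 ....##
 ..@.##
 #.####
 #+....
       

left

       
 .....#
 .....#
 ..@..#
 ##.###
 ##+...
       

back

 .....#
 .....#
 .....#
 ##@###
 ##+...
 ##... 
       

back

 .....#
 .....#
 ##.###
 ##@...
 ##... 
 ##... 
       

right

.....##
.....##
##.####
##+@...
##.... 
##.... 
       

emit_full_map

.....##
.....##
.....##
##.####
##+@...
##.... 
##.... 

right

....## 
....## 
#.#### 
#+.@.. 
#..... 
#..... 
       

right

...##  
...### 
.##### 
+..@.$ 
...... 
...... 
       

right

..##  #
..#####
#######
...@$##
.....##
.....##
      #

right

.##  ##
.######
#######
...@###
....###
....###
     ##

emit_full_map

.....##  
.....##  
.....####
##.######
##+....@#
##......#
##......#


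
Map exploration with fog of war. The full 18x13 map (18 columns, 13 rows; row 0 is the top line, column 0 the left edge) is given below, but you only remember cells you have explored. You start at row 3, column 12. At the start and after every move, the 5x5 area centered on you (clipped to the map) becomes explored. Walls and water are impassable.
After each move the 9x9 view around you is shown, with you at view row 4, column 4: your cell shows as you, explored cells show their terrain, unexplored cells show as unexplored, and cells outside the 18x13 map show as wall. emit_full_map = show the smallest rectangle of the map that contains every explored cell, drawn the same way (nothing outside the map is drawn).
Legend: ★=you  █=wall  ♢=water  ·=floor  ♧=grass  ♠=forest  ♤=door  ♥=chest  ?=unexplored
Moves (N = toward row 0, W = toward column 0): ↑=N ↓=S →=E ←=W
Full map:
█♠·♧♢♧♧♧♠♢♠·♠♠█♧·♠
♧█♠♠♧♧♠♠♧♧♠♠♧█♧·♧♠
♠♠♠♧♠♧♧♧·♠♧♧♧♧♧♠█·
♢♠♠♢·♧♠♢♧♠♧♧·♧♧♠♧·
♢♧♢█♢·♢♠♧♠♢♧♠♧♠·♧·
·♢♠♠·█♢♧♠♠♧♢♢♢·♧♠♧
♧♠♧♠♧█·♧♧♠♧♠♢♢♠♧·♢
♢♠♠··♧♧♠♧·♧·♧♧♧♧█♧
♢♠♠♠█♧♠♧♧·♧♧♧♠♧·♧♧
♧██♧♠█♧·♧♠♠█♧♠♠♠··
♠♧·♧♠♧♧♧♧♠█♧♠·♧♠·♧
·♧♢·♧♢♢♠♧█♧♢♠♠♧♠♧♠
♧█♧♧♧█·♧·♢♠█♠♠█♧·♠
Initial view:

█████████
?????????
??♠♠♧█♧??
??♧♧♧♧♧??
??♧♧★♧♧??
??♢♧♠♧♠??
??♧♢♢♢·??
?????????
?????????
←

█████████
?????????
??♧♠♠♧█♧?
??♠♧♧♧♧♧?
??♠♧★·♧♧?
??♠♢♧♠♧♠?
??♠♧♢♢♢·?
?????????
?????????

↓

?????????
??♧♠♠♧█♧?
??♠♧♧♧♧♧?
??♠♧♧·♧♧?
??♠♢★♠♧♠?
??♠♧♢♢♢·?
??♠♧♠♢♢??
?????????
?????????

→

?????????
?♧♠♠♧█♧??
?♠♧♧♧♧♧??
?♠♧♧·♧♧??
?♠♢♧★♧♠??
?♠♧♢♢♢·??
?♠♧♠♢♢♠??
?????????
?????????

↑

█████████
?????????
?♧♠♠♧█♧??
?♠♧♧♧♧♧??
?♠♧♧★♧♧??
?♠♢♧♠♧♠??
?♠♧♢♢♢·??
?♠♧♠♢♢♠??
?????????

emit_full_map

♧♠♠♧█♧
♠♧♧♧♧♧
♠♧♧★♧♧
♠♢♧♠♧♠
♠♧♢♢♢·
♠♧♠♢♢♠

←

█████████
?????????
??♧♠♠♧█♧?
??♠♧♧♧♧♧?
??♠♧★·♧♧?
??♠♢♧♠♧♠?
??♠♧♢♢♢·?
??♠♧♠♢♢♠?
?????????

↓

?????????
??♧♠♠♧█♧?
??♠♧♧♧♧♧?
??♠♧♧·♧♧?
??♠♢★♠♧♠?
??♠♧♢♢♢·?
??♠♧♠♢♢♠?
?????????
?????????

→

?????????
?♧♠♠♧█♧??
?♠♧♧♧♧♧??
?♠♧♧·♧♧??
?♠♢♧★♧♠??
?♠♧♢♢♢·??
?♠♧♠♢♢♠??
?????????
?????????

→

?????????
♧♠♠♧█♧???
♠♧♧♧♧♧♠??
♠♧♧·♧♧♠??
♠♢♧♠★♠·??
♠♧♢♢♢·♧??
♠♧♠♢♢♠♧??
?????????
?????????

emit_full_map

♧♠♠♧█♧?
♠♧♧♧♧♧♠
♠♧♧·♧♧♠
♠♢♧♠★♠·
♠♧♢♢♢·♧
♠♧♠♢♢♠♧


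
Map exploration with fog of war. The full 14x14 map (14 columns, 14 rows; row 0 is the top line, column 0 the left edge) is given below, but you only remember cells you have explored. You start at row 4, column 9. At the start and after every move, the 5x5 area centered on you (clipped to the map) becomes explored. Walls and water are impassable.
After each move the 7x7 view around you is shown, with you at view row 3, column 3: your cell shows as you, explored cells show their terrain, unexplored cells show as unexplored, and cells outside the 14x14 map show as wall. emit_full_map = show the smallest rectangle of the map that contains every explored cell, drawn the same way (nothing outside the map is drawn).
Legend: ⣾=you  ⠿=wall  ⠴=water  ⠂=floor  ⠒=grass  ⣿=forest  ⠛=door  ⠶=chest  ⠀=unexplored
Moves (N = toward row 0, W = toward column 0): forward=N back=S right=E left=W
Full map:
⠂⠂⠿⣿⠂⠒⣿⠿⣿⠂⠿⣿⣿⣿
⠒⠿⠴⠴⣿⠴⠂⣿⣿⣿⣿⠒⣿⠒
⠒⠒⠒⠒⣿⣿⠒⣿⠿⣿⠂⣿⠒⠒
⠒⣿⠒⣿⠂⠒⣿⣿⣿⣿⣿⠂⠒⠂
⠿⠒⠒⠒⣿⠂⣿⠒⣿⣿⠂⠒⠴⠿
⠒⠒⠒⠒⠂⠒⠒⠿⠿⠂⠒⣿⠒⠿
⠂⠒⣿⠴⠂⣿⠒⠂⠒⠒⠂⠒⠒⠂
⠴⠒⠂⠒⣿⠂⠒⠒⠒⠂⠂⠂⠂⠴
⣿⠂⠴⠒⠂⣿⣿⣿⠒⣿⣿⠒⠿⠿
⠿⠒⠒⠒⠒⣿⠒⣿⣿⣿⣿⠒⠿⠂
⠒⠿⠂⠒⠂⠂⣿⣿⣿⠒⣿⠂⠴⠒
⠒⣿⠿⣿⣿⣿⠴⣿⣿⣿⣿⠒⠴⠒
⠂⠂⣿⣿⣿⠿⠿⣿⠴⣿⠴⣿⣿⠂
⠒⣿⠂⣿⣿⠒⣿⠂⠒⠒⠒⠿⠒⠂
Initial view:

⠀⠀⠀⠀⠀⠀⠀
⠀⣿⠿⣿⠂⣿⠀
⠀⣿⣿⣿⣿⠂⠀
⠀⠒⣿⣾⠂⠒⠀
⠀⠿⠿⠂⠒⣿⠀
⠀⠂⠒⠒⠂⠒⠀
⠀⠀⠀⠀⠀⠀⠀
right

⠀⠀⠀⠀⠀⠀⠀
⣿⠿⣿⠂⣿⠒⠀
⣿⣿⣿⣿⠂⠒⠀
⠒⣿⣿⣾⠒⠴⠀
⠿⠿⠂⠒⣿⠒⠀
⠂⠒⠒⠂⠒⠒⠀
⠀⠀⠀⠀⠀⠀⠀

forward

⠀⠀⠀⠀⠀⠀⠀
⠀⣿⣿⣿⠒⣿⠀
⣿⠿⣿⠂⣿⠒⠀
⣿⣿⣿⣾⠂⠒⠀
⠒⣿⣿⠂⠒⠴⠀
⠿⠿⠂⠒⣿⠒⠀
⠂⠒⠒⠂⠒⠒⠀

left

⠀⠀⠀⠀⠀⠀⠀
⠀⣿⣿⣿⣿⠒⣿
⠀⣿⠿⣿⠂⣿⠒
⠀⣿⣿⣾⣿⠂⠒
⠀⠒⣿⣿⠂⠒⠴
⠀⠿⠿⠂⠒⣿⠒
⠀⠂⠒⠒⠂⠒⠒

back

⠀⣿⣿⣿⣿⠒⣿
⠀⣿⠿⣿⠂⣿⠒
⠀⣿⣿⣿⣿⠂⠒
⠀⠒⣿⣾⠂⠒⠴
⠀⠿⠿⠂⠒⣿⠒
⠀⠂⠒⠒⠂⠒⠒
⠀⠀⠀⠀⠀⠀⠀

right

⣿⣿⣿⣿⠒⣿⠀
⣿⠿⣿⠂⣿⠒⠀
⣿⣿⣿⣿⠂⠒⠀
⠒⣿⣿⣾⠒⠴⠀
⠿⠿⠂⠒⣿⠒⠀
⠂⠒⠒⠂⠒⠒⠀
⠀⠀⠀⠀⠀⠀⠀

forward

⠀⠀⠀⠀⠀⠀⠀
⣿⣿⣿⣿⠒⣿⠀
⣿⠿⣿⠂⣿⠒⠀
⣿⣿⣿⣾⠂⠒⠀
⠒⣿⣿⠂⠒⠴⠀
⠿⠿⠂⠒⣿⠒⠀
⠂⠒⠒⠂⠒⠒⠀

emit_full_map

⣿⣿⣿⣿⠒⣿
⣿⠿⣿⠂⣿⠒
⣿⣿⣿⣾⠂⠒
⠒⣿⣿⠂⠒⠴
⠿⠿⠂⠒⣿⠒
⠂⠒⠒⠂⠒⠒

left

⠀⠀⠀⠀⠀⠀⠀
⠀⣿⣿⣿⣿⠒⣿
⠀⣿⠿⣿⠂⣿⠒
⠀⣿⣿⣾⣿⠂⠒
⠀⠒⣿⣿⠂⠒⠴
⠀⠿⠿⠂⠒⣿⠒
⠀⠂⠒⠒⠂⠒⠒

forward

⠿⠿⠿⠿⠿⠿⠿
⠀⠿⣿⠂⠿⣿⠀
⠀⣿⣿⣿⣿⠒⣿
⠀⣿⠿⣾⠂⣿⠒
⠀⣿⣿⣿⣿⠂⠒
⠀⠒⣿⣿⠂⠒⠴
⠀⠿⠿⠂⠒⣿⠒

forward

⠿⠿⠿⠿⠿⠿⠿
⠿⠿⠿⠿⠿⠿⠿
⠀⠿⣿⠂⠿⣿⠀
⠀⣿⣿⣾⣿⠒⣿
⠀⣿⠿⣿⠂⣿⠒
⠀⣿⣿⣿⣿⠂⠒
⠀⠒⣿⣿⠂⠒⠴

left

⠿⠿⠿⠿⠿⠿⠿
⠿⠿⠿⠿⠿⠿⠿
⠀⣿⠿⣿⠂⠿⣿
⠀⠂⣿⣾⣿⣿⠒
⠀⠒⣿⠿⣿⠂⣿
⠀⣿⣿⣿⣿⣿⠂
⠀⠀⠒⣿⣿⠂⠒

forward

⠿⠿⠿⠿⠿⠿⠿
⠿⠿⠿⠿⠿⠿⠿
⠿⠿⠿⠿⠿⠿⠿
⠀⣿⠿⣾⠂⠿⣿
⠀⠂⣿⣿⣿⣿⠒
⠀⠒⣿⠿⣿⠂⣿
⠀⣿⣿⣿⣿⣿⠂

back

⠿⠿⠿⠿⠿⠿⠿
⠿⠿⠿⠿⠿⠿⠿
⠀⣿⠿⣿⠂⠿⣿
⠀⠂⣿⣾⣿⣿⠒
⠀⠒⣿⠿⣿⠂⣿
⠀⣿⣿⣿⣿⣿⠂
⠀⠀⠒⣿⣿⠂⠒

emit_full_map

⣿⠿⣿⠂⠿⣿⠀
⠂⣿⣾⣿⣿⠒⣿
⠒⣿⠿⣿⠂⣿⠒
⣿⣿⣿⣿⣿⠂⠒
⠀⠒⣿⣿⠂⠒⠴
⠀⠿⠿⠂⠒⣿⠒
⠀⠂⠒⠒⠂⠒⠒


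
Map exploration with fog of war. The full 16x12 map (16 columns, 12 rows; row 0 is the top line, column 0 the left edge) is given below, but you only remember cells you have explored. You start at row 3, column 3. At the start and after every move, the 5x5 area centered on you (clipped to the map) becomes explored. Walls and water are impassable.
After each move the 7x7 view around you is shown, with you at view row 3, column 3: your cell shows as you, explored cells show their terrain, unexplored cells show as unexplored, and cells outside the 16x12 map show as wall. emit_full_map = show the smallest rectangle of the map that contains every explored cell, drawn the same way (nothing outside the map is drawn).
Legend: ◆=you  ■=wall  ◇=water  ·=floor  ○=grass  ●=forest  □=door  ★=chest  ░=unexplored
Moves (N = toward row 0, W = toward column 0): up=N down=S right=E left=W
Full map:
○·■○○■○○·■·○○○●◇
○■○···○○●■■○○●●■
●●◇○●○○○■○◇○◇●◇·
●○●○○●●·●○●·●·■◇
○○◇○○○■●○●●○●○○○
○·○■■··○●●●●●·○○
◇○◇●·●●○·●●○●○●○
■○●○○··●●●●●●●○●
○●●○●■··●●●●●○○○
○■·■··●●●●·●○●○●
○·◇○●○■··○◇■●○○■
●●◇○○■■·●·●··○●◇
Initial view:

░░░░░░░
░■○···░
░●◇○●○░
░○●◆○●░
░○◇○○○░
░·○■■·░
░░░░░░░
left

■░░░░░░
■○■○···
■●●◇○●○
■●○◆○○●
■○○◇○○○
■○·○■■·
■░░░░░░

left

■■░░░░░
■■○■○··
■■●●◇○●
■■●◆●○○
■■○○◇○○
■■○·○■■
■■░░░░░

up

■■■■■■■
■■○·■○░
■■○■○··
■■●◆◇○●
■■●○●○○
■■○○◇○○
■■○·○■■

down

■■○·■○░
■■○■○··
■■●●◇○●
■■●◆●○○
■■○○◇○○
■■○·○■■
■■░░░░░

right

■○·■○░░
■○■○···
■●●◇○●○
■●○◆○○●
■○○◇○○○
■○·○■■·
■░░░░░░

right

○·■○░░░
○■○···░
●●◇○●○░
●○●◆○●░
○○◇○○○░
○·○■■·░
░░░░░░░

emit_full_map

○·■○░░
○■○···
●●◇○●○
●○●◆○●
○○◇○○○
○·○■■·

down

○■○···░
●●◇○●○░
●○●○○●░
○○◇◆○○░
○·○■■·░
░○◇●·●░
░░░░░░░

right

■○···░░
●◇○●○○░
○●○○●●░
○◇○◆○■░
·○■■··░
○◇●·●●░
░░░░░░░

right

○···░░░
◇○●○○○░
●○○●●·░
◇○○◆■●░
○■■··○░
◇●·●●○░
░░░░░░░

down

◇○●○○○░
●○○●●·░
◇○○○■●░
○■■◆·○░
◇●·●●○░
░○○··●░
░░░░░░░

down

●○○●●·░
◇○○○■●░
○■■··○░
◇●·◆●○░
░○○··●░
░○●■··░
░░░░░░░

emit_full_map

○·■○░░░░
○■○···░░
●●◇○●○○○
●○●○○●●·
○○◇○○○■●
○·○■■··○
░○◇●·◆●○
░░░○○··●
░░░○●■··

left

○●○○●●·
○◇○○○■●
·○■■··○
○◇●◆●●○
░●○○··●
░●○●■··
░░░░░░░

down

○◇○○○■●
·○■■··○
○◇●·●●○
░●○◆··●
░●○●■··
░·■··●░
░░░░░░░

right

◇○○○■●░
○■■··○░
◇●·●●○░
●○○◆·●░
●○●■··░
·■··●●░
░░░░░░░

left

○◇○○○■●
·○■■··○
○◇●·●●○
░●○◆··●
░●○●■··
░·■··●●
░░░░░░░

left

○○◇○○○■
○·○■■··
░○◇●·●●
░○●◆○··
░●●○●■·
░■·■··●
░░░░░░░

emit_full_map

○·■○░░░░
○■○···░░
●●◇○●○○○
●○●○○●●·
○○◇○○○■●
○·○■■··○
░○◇●·●●○
░○●◆○··●
░●●○●■··
░■·■··●●

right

○◇○○○■●
·○■■··○
○◇●·●●○
○●○◆··●
●●○●■··
■·■··●●
░░░░░░░

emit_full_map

○·■○░░░░
○■○···░░
●●◇○●○○○
●○●○○●●·
○○◇○○○■●
○·○■■··○
░○◇●·●●○
░○●○◆··●
░●●○●■··
░■·■··●●


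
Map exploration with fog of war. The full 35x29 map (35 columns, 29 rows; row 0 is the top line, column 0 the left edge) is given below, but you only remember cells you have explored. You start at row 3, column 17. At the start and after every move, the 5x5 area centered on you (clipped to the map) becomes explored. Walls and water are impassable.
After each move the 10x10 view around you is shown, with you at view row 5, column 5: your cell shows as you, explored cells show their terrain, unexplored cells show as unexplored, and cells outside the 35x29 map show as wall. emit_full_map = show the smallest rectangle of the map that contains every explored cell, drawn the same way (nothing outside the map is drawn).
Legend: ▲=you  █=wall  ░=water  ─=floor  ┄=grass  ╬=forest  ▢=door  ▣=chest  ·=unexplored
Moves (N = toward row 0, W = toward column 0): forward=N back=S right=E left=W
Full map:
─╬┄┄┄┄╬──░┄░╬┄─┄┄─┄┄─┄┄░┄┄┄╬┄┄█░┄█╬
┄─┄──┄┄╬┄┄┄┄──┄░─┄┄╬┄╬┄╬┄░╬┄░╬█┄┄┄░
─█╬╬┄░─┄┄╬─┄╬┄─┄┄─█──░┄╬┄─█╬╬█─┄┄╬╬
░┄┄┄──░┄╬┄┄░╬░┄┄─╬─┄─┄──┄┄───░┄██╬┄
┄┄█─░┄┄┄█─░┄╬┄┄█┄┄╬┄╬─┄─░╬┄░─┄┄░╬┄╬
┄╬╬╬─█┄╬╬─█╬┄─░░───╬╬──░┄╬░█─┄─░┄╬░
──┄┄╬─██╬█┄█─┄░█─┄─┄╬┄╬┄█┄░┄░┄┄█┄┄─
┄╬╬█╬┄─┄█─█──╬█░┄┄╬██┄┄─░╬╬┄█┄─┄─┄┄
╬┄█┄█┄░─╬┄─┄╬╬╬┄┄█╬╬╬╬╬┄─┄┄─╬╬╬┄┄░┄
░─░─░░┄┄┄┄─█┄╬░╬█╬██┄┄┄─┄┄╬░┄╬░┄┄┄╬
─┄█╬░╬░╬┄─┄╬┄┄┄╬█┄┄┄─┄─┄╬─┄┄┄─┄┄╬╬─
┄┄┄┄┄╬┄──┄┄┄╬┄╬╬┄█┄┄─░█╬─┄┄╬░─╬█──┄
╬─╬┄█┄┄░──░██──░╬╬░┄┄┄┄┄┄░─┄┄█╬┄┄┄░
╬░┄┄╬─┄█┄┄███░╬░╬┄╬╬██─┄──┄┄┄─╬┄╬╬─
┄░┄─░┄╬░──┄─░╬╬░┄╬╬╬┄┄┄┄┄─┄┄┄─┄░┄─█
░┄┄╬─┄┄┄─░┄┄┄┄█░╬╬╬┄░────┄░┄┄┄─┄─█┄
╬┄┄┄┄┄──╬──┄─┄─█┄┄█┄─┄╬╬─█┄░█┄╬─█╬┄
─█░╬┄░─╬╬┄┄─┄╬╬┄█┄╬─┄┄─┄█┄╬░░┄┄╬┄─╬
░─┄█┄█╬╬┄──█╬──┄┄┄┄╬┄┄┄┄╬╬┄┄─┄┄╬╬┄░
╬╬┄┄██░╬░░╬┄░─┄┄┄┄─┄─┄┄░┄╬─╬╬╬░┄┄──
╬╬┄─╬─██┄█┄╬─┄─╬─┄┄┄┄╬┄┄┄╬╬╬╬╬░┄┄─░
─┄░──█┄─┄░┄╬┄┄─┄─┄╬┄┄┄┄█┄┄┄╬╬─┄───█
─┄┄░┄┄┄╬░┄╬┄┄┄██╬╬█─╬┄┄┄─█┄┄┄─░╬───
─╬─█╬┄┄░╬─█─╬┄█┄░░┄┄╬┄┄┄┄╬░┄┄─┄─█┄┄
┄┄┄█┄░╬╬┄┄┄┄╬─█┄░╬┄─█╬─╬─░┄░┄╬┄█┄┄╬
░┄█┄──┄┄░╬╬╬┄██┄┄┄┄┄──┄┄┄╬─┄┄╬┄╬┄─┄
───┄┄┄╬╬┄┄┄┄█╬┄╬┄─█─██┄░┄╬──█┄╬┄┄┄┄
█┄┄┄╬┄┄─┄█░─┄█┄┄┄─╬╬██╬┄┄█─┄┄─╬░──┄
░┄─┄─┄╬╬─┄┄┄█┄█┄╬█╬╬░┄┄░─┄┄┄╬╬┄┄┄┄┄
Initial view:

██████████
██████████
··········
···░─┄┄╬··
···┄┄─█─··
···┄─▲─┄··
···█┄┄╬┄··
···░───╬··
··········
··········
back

██████████
··········
···░─┄┄╬··
···┄┄─█─··
···┄─╬─┄··
···█┄▲╬┄··
···░───╬··
···█─┄─┄··
··········
··········

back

··········
···░─┄┄╬··
···┄┄─█─··
···┄─╬─┄··
···█┄┄╬┄··
···░─▲─╬··
···█─┄─┄··
···░┄┄╬█··
··········
··········

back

···░─┄┄╬··
···┄┄─█─··
···┄─╬─┄··
···█┄┄╬┄··
···░───╬··
···█─▲─┄··
···░┄┄╬█··
···┄┄█╬╬··
··········
··········

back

···┄┄─█─··
···┄─╬─┄··
···█┄┄╬┄··
···░───╬··
···█─┄─┄··
···░┄▲╬█··
···┄┄█╬╬··
···╬█╬██··
··········
··········

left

····┄┄─█─·
····┄─╬─┄·
····█┄┄╬┄·
···░░───╬·
···░█─┄─┄·
···█░▲┄╬█·
···╬┄┄█╬╬·
···░╬█╬██·
··········
··········

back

····┄─╬─┄·
····█┄┄╬┄·
···░░───╬·
···░█─┄─┄·
···█░┄┄╬█·
···╬┄▲█╬╬·
···░╬█╬██·
···┄╬█┄┄··
··········
··········

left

·····┄─╬─┄
·····█┄┄╬┄
····░░───╬
···┄░█─┄─┄
···╬█░┄┄╬█
···╬╬▲┄█╬╬
···╬░╬█╬██
···┄┄╬█┄┄·
··········
··········

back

·····█┄┄╬┄
····░░───╬
···┄░█─┄─┄
···╬█░┄┄╬█
···╬╬┄┄█╬╬
···╬░▲█╬██
···┄┄╬█┄┄·
···┄╬╬┄█··
··········
··········

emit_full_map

··░─┄┄╬
··┄┄─█─
··┄─╬─┄
··█┄┄╬┄
·░░───╬
┄░█─┄─┄
╬█░┄┄╬█
╬╬┄┄█╬╬
╬░▲█╬██
┄┄╬█┄┄·
┄╬╬┄█··

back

····░░───╬
···┄░█─┄─┄
···╬█░┄┄╬█
···╬╬┄┄█╬╬
···╬░╬█╬██
···┄┄▲█┄┄·
···┄╬╬┄█··
···──░╬╬··
··········
··········

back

···┄░█─┄─┄
···╬█░┄┄╬█
···╬╬┄┄█╬╬
···╬░╬█╬██
···┄┄╬█┄┄·
···┄╬▲┄█··
···──░╬╬··
···░╬░╬┄··
··········
··········

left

····┄░█─┄─
····╬█░┄┄╬
····╬╬┄┄█╬
···┄╬░╬█╬█
···┄┄┄╬█┄┄
···╬┄▲╬┄█·
···█──░╬╬·
···█░╬░╬┄·
··········
··········

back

····╬█░┄┄╬
····╬╬┄┄█╬
···┄╬░╬█╬█
···┄┄┄╬█┄┄
···╬┄╬╬┄█·
···█─▲░╬╬·
···█░╬░╬┄·
···░╬╬░┄··
··········
··········

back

····╬╬┄┄█╬
···┄╬░╬█╬█
···┄┄┄╬█┄┄
···╬┄╬╬┄█·
···█──░╬╬·
···█░▲░╬┄·
···░╬╬░┄··
···┄┄█░╬··
··········
··········

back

···┄╬░╬█╬█
···┄┄┄╬█┄┄
···╬┄╬╬┄█·
···█──░╬╬·
···█░╬░╬┄·
···░╬▲░┄··
···┄┄█░╬··
···─┄─█┄··
··········
··········

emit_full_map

···░─┄┄╬
···┄┄─█─
···┄─╬─┄
···█┄┄╬┄
··░░───╬
·┄░█─┄─┄
·╬█░┄┄╬█
·╬╬┄┄█╬╬
┄╬░╬█╬██
┄┄┄╬█┄┄·
╬┄╬╬┄█··
█──░╬╬··
█░╬░╬┄··
░╬▲░┄···
┄┄█░╬···
─┄─█┄···

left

····┄╬░╬█╬
····┄┄┄╬█┄
····╬┄╬╬┄█
···██──░╬╬
···██░╬░╬┄
···─░▲╬░┄·
···┄┄┄█░╬·
···┄─┄─█┄·
··········
··········

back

····┄┄┄╬█┄
····╬┄╬╬┄█
···██──░╬╬
···██░╬░╬┄
···─░╬╬░┄·
···┄┄▲█░╬·
···┄─┄─█┄·
···─┄╬╬┄··
··········
··········

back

····╬┄╬╬┄█
···██──░╬╬
···██░╬░╬┄
···─░╬╬░┄·
···┄┄┄█░╬·
···┄─▲─█┄·
···─┄╬╬┄··
···█╬──┄··
··········
··········

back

···██──░╬╬
···██░╬░╬┄
···─░╬╬░┄·
···┄┄┄█░╬·
···┄─┄─█┄·
···─┄▲╬┄··
···█╬──┄··
···┄░─┄┄··
··········
··········

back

···██░╬░╬┄
···─░╬╬░┄·
···┄┄┄█░╬·
···┄─┄─█┄·
···─┄╬╬┄··
···█╬▲─┄··
···┄░─┄┄··
···╬─┄─╬··
··········
··········

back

···─░╬╬░┄·
···┄┄┄█░╬·
···┄─┄─█┄·
···─┄╬╬┄··
···█╬──┄··
···┄░▲┄┄··
···╬─┄─╬··
···╬┄┄─┄··
··········
··········

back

···┄┄┄█░╬·
···┄─┄─█┄·
···─┄╬╬┄··
···█╬──┄··
···┄░─┄┄··
···╬─▲─╬··
···╬┄┄─┄··
···┄┄┄██··
··········
··········

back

···┄─┄─█┄·
···─┄╬╬┄··
···█╬──┄··
···┄░─┄┄··
···╬─┄─╬··
···╬┄▲─┄··
···┄┄┄██··
···─╬┄█┄··
··········
··········

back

···─┄╬╬┄··
···█╬──┄··
···┄░─┄┄··
···╬─┄─╬··
···╬┄┄─┄··
···┄┄▲██··
···─╬┄█┄··
···┄╬─█┄··
··········
··········

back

···█╬──┄··
···┄░─┄┄··
···╬─┄─╬··
···╬┄┄─┄··
···┄┄┄██··
···─╬▲█┄··
···┄╬─█┄··
···╬┄██┄··
··········
··········

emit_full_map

····░─┄┄╬
····┄┄─█─
····┄─╬─┄
····█┄┄╬┄
···░░───╬
··┄░█─┄─┄
··╬█░┄┄╬█
··╬╬┄┄█╬╬
·┄╬░╬█╬██
·┄┄┄╬█┄┄·
·╬┄╬╬┄█··
██──░╬╬··
██░╬░╬┄··
─░╬╬░┄···
┄┄┄█░╬···
┄─┄─█┄···
─┄╬╬┄····
█╬──┄····
┄░─┄┄····
╬─┄─╬····
╬┄┄─┄····
┄┄┄██····
─╬▲█┄····
┄╬─█┄····
╬┄██┄····

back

···┄░─┄┄··
···╬─┄─╬··
···╬┄┄─┄··
···┄┄┄██··
···─╬┄█┄··
···┄╬▲█┄··
···╬┄██┄··
···┄█╬┄╬··
··········
··········

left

····┄░─┄┄·
····╬─┄─╬·
····╬┄┄─┄·
···╬┄┄┄██·
···█─╬┄█┄·
···┄┄▲─█┄·
···╬╬┄██┄·
···┄┄█╬┄╬·
··········
··········

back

····╬─┄─╬·
····╬┄┄─┄·
···╬┄┄┄██·
···█─╬┄█┄·
···┄┄╬─█┄·
···╬╬▲██┄·
···┄┄█╬┄╬·
···░─┄█┄··
··········
██████████

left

·····╬─┄─╬
·····╬┄┄─┄
····╬┄┄┄██
···─█─╬┄█┄
···┄┄┄╬─█┄
···╬╬▲┄██┄
···┄┄┄█╬┄╬
···█░─┄█┄·
··········
██████████

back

·····╬┄┄─┄
····╬┄┄┄██
···─█─╬┄█┄
···┄┄┄╬─█┄
···╬╬╬┄██┄
···┄┄▲█╬┄╬
···█░─┄█┄·
···┄┄┄█┄··
██████████
██████████

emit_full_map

······░─┄┄╬
······┄┄─█─
······┄─╬─┄
······█┄┄╬┄
·····░░───╬
····┄░█─┄─┄
····╬█░┄┄╬█
····╬╬┄┄█╬╬
···┄╬░╬█╬██
···┄┄┄╬█┄┄·
···╬┄╬╬┄█··
··██──░╬╬··
··██░╬░╬┄··
··─░╬╬░┄···
··┄┄┄█░╬···
··┄─┄─█┄···
··─┄╬╬┄····
··█╬──┄····
··┄░─┄┄····
··╬─┄─╬····
··╬┄┄─┄····
·╬┄┄┄██····
─█─╬┄█┄····
┄┄┄╬─█┄····
╬╬╬┄██┄····
┄┄▲█╬┄╬····
█░─┄█┄·····
┄┄┄█┄······
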